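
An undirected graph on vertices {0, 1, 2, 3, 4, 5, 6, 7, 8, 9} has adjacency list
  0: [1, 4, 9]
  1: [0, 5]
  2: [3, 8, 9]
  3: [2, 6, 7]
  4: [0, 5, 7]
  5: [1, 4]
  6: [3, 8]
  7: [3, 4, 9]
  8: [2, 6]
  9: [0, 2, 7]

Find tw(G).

2

A width-2 tree decomposition is:
Bags: B1 = {1, 4, 5}  B2 = {0, 1, 4}  B3 = {0, 4, 7}  B4 = {0, 7, 9}  B5 = {3, 7, 9}  B6 = {2, 3, 9}  B7 = {2, 3, 6}  B8 = {2, 6, 8}
Tree: B1–B2, B2–B3, B3–B4, B4–B5, B5–B6, B6–B7, B7–B8
Every bag has size at most 3, so the width is 3 − 1 = 2 and tw(G) ≤ 2. For the lower bound, G contains the cycle 5–1–0–4–5, so G is not a forest; only forests have treewidth ≤ 1, hence tw(G) ≥ 2. The upper and lower bounds meet at 2, so that is the treewidth.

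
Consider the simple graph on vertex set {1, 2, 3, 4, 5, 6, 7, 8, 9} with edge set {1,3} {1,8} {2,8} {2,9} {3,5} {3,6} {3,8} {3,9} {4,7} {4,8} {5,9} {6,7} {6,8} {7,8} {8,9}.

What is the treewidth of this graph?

A width-2 tree decomposition is:
Bags: B1 = {3, 8, 9}  B2 = {3, 6, 8}  B3 = {6, 7, 8}  B4 = {4, 7, 8}  B5 = {1, 3, 8}  B6 = {3, 5, 9}  B7 = {2, 8, 9}
Tree: B1–B2, B2–B3, B3–B4, B1–B5, B1–B6, B1–B7
Every bag has size at most 3, so the width is 3 − 1 = 2 and tw(G) ≤ 2. For the lower bound, the 3 vertices {2, 8, 9} are pairwise adjacent, and any tree decomposition puts a clique entirely inside one bag — forcing width ≥ 2. Therefore the treewidth is 2.

2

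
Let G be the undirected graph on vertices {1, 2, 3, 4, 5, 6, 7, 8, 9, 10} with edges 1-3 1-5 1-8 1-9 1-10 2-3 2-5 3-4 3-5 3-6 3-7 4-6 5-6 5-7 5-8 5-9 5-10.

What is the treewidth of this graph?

2

A width-2 tree decomposition is:
Bags: B1 = {1, 3, 5}  B2 = {2, 3, 5}  B3 = {1, 5, 10}  B4 = {1, 5, 9}  B5 = {1, 5, 8}  B6 = {3, 5, 6}  B7 = {3, 4, 6}  B8 = {3, 5, 7}
Tree: B1–B2, B1–B3, B1–B4, B4–B5, B1–B6, B6–B7, B2–B8
The largest bag has 3 vertices, giving width 2; this decomposition certifies tw(G) ≤ 2. Conversely, {3, 4, 6} is a clique of size 3, and the vertices of any clique must share a bag in every tree decomposition; so some bag has ≥ 3 vertices and tw(G) ≥ 2. The upper and lower bounds meet at 2, so that is the treewidth.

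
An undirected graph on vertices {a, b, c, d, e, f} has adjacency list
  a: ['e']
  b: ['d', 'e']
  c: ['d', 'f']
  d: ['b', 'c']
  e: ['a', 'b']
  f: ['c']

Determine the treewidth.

1

A width-1 tree decomposition is:
Bags: B1 = {a, e}  B2 = {b, e}  B3 = {b, d}  B4 = {c, d}  B5 = {c, f}
Tree: B1–B2, B2–B3, B3–B4, B4–B5
Each bag holds 2 vertices, so the decomposition has width 1, which upper-bounds the treewidth. G has an edge, so its treewidth is at least 1. Hence tw(G) = 1 exactly.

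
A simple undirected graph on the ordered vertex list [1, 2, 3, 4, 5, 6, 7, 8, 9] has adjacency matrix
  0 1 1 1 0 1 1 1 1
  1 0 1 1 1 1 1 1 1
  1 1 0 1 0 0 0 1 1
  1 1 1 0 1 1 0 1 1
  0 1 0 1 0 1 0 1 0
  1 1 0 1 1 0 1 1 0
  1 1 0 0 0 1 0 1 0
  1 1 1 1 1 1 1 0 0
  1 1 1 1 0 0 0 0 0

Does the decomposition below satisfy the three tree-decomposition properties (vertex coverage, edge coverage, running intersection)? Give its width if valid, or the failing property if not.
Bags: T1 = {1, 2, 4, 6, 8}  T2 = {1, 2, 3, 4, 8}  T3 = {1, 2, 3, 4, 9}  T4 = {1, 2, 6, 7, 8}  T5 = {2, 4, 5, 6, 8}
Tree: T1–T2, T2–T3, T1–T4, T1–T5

Vertex coverage: the bags together contain {1, 2, 3, 4, 5, 6, 7, 8, 9}, the full vertex set. Edge coverage: each edge of G has both endpoints in at least one bag. Running intersection: for every vertex, the bags containing it form a connected subtree. All three properties hold, so this is a valid tree decomposition of width max|bag| − 1 = 4, and hence tw(G) ≤ 4.

Yes; width 4.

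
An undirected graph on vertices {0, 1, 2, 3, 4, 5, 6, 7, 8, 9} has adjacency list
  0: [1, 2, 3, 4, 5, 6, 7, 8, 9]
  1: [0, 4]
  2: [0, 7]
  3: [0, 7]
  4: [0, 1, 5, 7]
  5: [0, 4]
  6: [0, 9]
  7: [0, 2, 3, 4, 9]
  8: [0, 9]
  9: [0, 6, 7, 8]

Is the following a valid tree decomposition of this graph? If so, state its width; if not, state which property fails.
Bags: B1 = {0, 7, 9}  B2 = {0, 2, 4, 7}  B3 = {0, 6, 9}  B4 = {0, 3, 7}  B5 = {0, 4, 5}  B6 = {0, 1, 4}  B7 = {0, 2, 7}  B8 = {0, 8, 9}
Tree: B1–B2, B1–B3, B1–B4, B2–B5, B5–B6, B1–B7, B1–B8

No — bags containing vertex 2 are not connected in the tree.

A tree decomposition must satisfy three properties: every vertex lies in some bag; for every edge, both endpoints lie together in some bag; and for every vertex, the bags containing it form a connected subtree. Here bags containing vertex 2 are not connected in the tree, so the decomposition is invalid.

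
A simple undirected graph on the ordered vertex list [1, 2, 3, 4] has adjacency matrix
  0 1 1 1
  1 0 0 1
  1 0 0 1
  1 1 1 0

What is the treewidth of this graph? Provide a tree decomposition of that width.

Every bag has size at most 3, so the width is 3 − 1 = 2 and tw(G) ≤ 2. On the other hand G contains the 3-clique {1, 2, 4}. A clique must lie in a single bag of any decomposition, so no decomposition can have width below 2. Hence tw(G) = 2 exactly.

Treewidth 2.
One optimal decomposition is:
Bags: B1 = {1, 2, 4}  B2 = {1, 3, 4}
Tree: B1–B2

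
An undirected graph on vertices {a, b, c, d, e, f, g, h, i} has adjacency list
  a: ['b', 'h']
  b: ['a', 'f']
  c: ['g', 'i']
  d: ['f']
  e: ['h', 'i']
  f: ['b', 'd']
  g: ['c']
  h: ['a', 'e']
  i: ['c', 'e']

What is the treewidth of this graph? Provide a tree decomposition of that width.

Each bag holds 2 vertices, so the decomposition has width 1, which upper-bounds the treewidth. Any graph with an edge has treewidth ≥ 1, and G has the edge d–f. Hence tw(G) = 1 exactly.

Treewidth 1.
Bags: B1 = {d, f}  B2 = {b, f}  B3 = {a, b}  B4 = {a, h}  B5 = {e, h}  B6 = {e, i}  B7 = {c, i}  B8 = {c, g}
Tree: B1–B2, B2–B3, B3–B4, B4–B5, B5–B6, B6–B7, B7–B8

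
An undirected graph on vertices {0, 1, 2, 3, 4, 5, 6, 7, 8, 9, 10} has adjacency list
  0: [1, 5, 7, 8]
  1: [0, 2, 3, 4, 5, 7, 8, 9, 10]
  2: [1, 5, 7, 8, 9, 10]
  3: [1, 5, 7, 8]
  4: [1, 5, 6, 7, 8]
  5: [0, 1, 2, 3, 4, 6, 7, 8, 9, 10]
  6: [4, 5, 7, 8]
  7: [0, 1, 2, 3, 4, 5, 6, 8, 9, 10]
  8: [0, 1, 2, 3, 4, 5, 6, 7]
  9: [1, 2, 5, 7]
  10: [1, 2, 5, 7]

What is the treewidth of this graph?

4

A width-4 tree decomposition is:
Bags: B1 = {1, 4, 5, 7, 8}  B2 = {1, 2, 5, 7, 8}  B3 = {1, 2, 5, 7, 10}  B4 = {1, 3, 5, 7, 8}  B5 = {0, 1, 5, 7, 8}  B6 = {4, 5, 6, 7, 8}  B7 = {1, 2, 5, 7, 9}
Tree: B1–B2, B2–B3, B1–B4, B1–B5, B1–B6, B3–B7
The largest bag has 5 vertices, giving width 4; this decomposition certifies tw(G) ≤ 4. Conversely, {0, 1, 5, 7, 8} is a clique of size 5, and the vertices of any clique must share a bag in every tree decomposition; so some bag has ≥ 5 vertices and tw(G) ≥ 4. The upper and lower bounds meet at 4, so that is the treewidth.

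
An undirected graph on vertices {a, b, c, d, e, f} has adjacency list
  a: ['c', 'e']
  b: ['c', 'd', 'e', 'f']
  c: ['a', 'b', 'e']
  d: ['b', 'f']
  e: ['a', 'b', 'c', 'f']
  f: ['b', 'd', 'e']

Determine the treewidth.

2

A width-2 tree decomposition is:
Bags: B1 = {b, e, f}  B2 = {b, c, e}  B3 = {a, c, e}  B4 = {b, d, f}
Tree: B1–B2, B2–B3, B1–B4
Each bag holds 3 vertices, so the decomposition has width 2, which upper-bounds the treewidth. On the other hand G contains the 3-clique {b, d, f}. A clique must lie in a single bag of any decomposition, so no decomposition can have width below 2. Combining the bounds, tw(G) = 2.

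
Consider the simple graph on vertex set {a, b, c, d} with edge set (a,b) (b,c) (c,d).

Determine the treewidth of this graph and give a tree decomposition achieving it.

Treewidth 1.
One optimal decomposition is:
Bags: B1 = {c, d}  B2 = {b, c}  B3 = {a, b}
Tree: B1–B2, B2–B3

The largest bag has 2 vertices, giving width 1; this decomposition certifies tw(G) ≤ 1. Since G has at least one edge (e.g. d–c), it is not an edgeless graph, so tw(G) ≥ 1. Hence tw(G) = 1 exactly.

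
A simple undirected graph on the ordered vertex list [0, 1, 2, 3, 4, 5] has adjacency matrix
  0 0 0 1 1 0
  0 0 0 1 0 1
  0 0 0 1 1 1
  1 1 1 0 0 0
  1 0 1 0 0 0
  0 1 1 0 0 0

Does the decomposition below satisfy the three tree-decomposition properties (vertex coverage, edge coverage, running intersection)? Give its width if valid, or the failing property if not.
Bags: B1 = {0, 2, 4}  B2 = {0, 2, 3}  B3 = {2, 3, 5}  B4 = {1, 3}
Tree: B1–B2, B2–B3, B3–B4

A tree decomposition must satisfy three properties: every vertex lies in some bag; for every edge, both endpoints lie together in some bag; and for every vertex, the bags containing it form a connected subtree. Here edge (5,1) lies in no bag, so the decomposition is invalid.

No — edge (5,1) lies in no bag.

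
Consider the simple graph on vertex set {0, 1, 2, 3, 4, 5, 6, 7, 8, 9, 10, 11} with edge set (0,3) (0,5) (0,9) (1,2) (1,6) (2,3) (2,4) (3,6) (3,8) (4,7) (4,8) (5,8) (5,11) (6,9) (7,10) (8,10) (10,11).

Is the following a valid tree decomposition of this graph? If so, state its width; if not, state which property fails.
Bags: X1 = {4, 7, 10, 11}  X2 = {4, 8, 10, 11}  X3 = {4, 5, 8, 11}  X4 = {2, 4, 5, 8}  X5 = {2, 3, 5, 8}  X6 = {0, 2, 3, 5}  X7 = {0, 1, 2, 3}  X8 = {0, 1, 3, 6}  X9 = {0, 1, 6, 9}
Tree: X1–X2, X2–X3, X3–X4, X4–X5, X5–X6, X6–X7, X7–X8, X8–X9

Yes; width 3.

Vertex coverage: the bags together contain {0, 1, 2, 3, 4, 5, 6, 7, 8, 9, 10, 11}, the full vertex set. Edge coverage: each edge of G has both endpoints in at least one bag. Running intersection: for every vertex, the bags containing it form a connected subtree. All three properties hold, so this is a valid tree decomposition of width max|bag| − 1 = 3, and hence tw(G) ≤ 3.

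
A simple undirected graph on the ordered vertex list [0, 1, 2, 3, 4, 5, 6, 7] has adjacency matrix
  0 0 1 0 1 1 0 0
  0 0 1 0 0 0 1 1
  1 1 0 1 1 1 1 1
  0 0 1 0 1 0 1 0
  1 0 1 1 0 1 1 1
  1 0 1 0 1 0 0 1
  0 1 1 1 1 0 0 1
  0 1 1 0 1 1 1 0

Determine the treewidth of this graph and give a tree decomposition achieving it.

The largest bag has 4 vertices, giving width 3; this decomposition certifies tw(G) ≤ 3. For the lower bound, the 4 vertices {1, 2, 6, 7} are pairwise adjacent, and any tree decomposition puts a clique entirely inside one bag — forcing width ≥ 3. Combining the bounds, tw(G) = 3.

Treewidth 3.
Bags: B1 = {0, 2, 4, 5}  B2 = {2, 4, 5, 7}  B3 = {2, 4, 6, 7}  B4 = {1, 2, 6, 7}  B5 = {2, 3, 4, 6}
Tree: B1–B2, B2–B3, B3–B4, B3–B5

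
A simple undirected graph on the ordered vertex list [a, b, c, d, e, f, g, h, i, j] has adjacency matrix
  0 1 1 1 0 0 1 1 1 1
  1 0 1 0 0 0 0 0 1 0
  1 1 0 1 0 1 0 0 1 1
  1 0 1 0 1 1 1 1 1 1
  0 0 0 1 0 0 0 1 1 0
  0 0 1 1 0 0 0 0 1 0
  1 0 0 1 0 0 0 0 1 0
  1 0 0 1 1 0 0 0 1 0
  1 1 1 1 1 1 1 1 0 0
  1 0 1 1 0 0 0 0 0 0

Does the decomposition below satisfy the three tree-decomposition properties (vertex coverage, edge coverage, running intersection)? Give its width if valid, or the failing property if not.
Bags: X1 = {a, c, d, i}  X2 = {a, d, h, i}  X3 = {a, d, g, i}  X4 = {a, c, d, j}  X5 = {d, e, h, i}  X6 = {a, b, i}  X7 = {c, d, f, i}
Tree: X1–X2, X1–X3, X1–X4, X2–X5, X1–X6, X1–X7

A tree decomposition must satisfy three properties: every vertex lies in some bag; for every edge, both endpoints lie together in some bag; and for every vertex, the bags containing it form a connected subtree. Here edge (c,b) lies in no bag, so the decomposition is invalid.

No — edge (c,b) lies in no bag.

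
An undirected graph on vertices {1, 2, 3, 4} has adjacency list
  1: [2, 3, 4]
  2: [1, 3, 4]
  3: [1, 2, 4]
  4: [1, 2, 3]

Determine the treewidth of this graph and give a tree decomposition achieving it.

Treewidth 3.
One optimal decomposition is:
Bags: B1 = {1, 2, 3, 4}
Tree: (single bag)

A single bag containing all 4 vertices is trivially a valid decomposition of width 3. On the other hand G contains the 4-clique {1, 2, 3, 4}. A clique must lie in a single bag of any decomposition, so no decomposition can have width below 3. The upper and lower bounds meet at 3, so that is the treewidth.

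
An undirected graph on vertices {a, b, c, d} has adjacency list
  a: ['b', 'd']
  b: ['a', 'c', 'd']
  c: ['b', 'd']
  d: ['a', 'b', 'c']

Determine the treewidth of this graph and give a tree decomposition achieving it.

Each bag holds 3 vertices, so the decomposition has width 2, which upper-bounds the treewidth. For the lower bound, the 3 vertices {b, c, d} are pairwise adjacent, and any tree decomposition puts a clique entirely inside one bag — forcing width ≥ 2. Hence tw(G) = 2 exactly.

Treewidth 2.
Bags: B1 = {a, b, d}  B2 = {b, c, d}
Tree: B1–B2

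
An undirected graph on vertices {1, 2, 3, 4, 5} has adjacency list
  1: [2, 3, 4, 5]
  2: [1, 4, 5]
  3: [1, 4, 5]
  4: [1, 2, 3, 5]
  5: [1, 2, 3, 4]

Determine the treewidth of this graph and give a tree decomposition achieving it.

Treewidth 3.
Bags: B1 = {1, 3, 4, 5}  B2 = {1, 2, 4, 5}
Tree: B1–B2

Each bag holds 4 vertices, so the decomposition has width 3, which upper-bounds the treewidth. Conversely, {1, 2, 4, 5} is a clique of size 4, and the vertices of any clique must share a bag in every tree decomposition; so some bag has ≥ 4 vertices and tw(G) ≥ 3. Hence tw(G) = 3 exactly.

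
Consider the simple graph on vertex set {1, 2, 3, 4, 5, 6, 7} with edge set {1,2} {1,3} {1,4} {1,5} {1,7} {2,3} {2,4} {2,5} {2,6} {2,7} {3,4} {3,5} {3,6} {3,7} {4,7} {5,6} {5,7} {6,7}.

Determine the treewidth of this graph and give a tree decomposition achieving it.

Every bag has size at most 5, so the width is 5 − 1 = 4 and tw(G) ≤ 4. Conversely, {1, 2, 3, 4, 7} is a clique of size 5, and the vertices of any clique must share a bag in every tree decomposition; so some bag has ≥ 5 vertices and tw(G) ≥ 4. Hence tw(G) = 4 exactly.

Treewidth 4.
Bags: B1 = {1, 2, 3, 5, 7}  B2 = {1, 2, 3, 4, 7}  B3 = {2, 3, 5, 6, 7}
Tree: B1–B2, B1–B3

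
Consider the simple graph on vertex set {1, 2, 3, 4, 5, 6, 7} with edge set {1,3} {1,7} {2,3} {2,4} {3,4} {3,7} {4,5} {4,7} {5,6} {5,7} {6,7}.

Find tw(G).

A width-2 tree decomposition is:
Bags: B1 = {1, 3, 7}  B2 = {3, 4, 7}  B3 = {4, 5, 7}  B4 = {2, 3, 4}  B5 = {5, 6, 7}
Tree: B1–B2, B2–B3, B2–B4, B3–B5
The largest bag has 3 vertices, giving width 2; this decomposition certifies tw(G) ≤ 2. On the other hand G contains the 3-clique {2, 3, 4}. A clique must lie in a single bag of any decomposition, so no decomposition can have width below 2. Hence tw(G) = 2 exactly.

2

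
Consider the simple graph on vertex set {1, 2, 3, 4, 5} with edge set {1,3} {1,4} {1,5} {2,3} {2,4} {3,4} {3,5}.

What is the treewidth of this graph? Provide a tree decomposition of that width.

The largest bag has 3 vertices, giving width 2; this decomposition certifies tw(G) ≤ 2. On the other hand G contains the 3-clique {1, 3, 4}. A clique must lie in a single bag of any decomposition, so no decomposition can have width below 2. Therefore the treewidth is 2.

Treewidth 2.
One optimal decomposition is:
Bags: B1 = {1, 3, 4}  B2 = {1, 3, 5}  B3 = {2, 3, 4}
Tree: B1–B2, B1–B3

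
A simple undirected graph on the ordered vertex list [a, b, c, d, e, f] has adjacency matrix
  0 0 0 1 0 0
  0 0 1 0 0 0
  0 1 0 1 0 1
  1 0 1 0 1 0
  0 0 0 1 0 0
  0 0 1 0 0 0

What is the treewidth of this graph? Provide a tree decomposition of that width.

Each bag holds 2 vertices, so the decomposition has width 1, which upper-bounds the treewidth. G has an edge, so its treewidth is at least 1. Therefore the treewidth is 1.

Treewidth 1.
Bags: B1 = {b, c}  B2 = {c, d}  B3 = {d, e}  B4 = {c, f}  B5 = {a, d}
Tree: B1–B2, B2–B3, B2–B4, B2–B5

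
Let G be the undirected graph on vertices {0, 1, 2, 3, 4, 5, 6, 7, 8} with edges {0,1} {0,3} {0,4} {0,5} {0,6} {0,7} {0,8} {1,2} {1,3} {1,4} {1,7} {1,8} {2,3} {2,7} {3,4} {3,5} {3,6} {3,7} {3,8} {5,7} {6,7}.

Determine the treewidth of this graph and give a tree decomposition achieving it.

The largest bag has 4 vertices, giving width 3; this decomposition certifies tw(G) ≤ 3. On the other hand G contains the 4-clique {0, 1, 3, 8}. A clique must lie in a single bag of any decomposition, so no decomposition can have width below 3. Therefore the treewidth is 3.

Treewidth 3.
Bags: B1 = {0, 1, 3, 4}  B2 = {0, 1, 3, 7}  B3 = {0, 3, 6, 7}  B4 = {1, 2, 3, 7}  B5 = {0, 3, 5, 7}  B6 = {0, 1, 3, 8}
Tree: B1–B2, B2–B3, B2–B4, B2–B5, B1–B6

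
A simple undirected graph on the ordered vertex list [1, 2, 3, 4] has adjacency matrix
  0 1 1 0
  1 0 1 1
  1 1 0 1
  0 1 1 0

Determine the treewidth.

2

A width-2 tree decomposition is:
Bags: B1 = {2, 3, 4}  B2 = {1, 2, 3}
Tree: B1–B2
Every bag has size at most 3, so the width is 3 − 1 = 2 and tw(G) ≤ 2. On the other hand G contains the 3-clique {1, 2, 3}. A clique must lie in a single bag of any decomposition, so no decomposition can have width below 2. Combining the bounds, tw(G) = 2.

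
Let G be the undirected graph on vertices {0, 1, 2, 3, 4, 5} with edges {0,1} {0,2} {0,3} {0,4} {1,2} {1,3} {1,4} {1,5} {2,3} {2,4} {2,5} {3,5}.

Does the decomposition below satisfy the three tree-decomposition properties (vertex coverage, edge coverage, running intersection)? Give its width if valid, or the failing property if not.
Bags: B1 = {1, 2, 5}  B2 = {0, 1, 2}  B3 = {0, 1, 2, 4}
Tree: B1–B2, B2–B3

No — vertex 3 appears in no bag.

A tree decomposition must satisfy three properties: every vertex lies in some bag; for every edge, both endpoints lie together in some bag; and for every vertex, the bags containing it form a connected subtree. Here vertex 3 appears in no bag, so the decomposition is invalid.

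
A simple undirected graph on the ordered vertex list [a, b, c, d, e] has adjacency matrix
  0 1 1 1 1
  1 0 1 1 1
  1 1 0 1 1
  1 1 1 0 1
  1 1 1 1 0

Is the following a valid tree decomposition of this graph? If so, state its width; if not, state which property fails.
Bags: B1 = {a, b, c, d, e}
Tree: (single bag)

Yes; width 4.

Checking the three conditions: (i) the bags cover all of {a, b, c, d, e}; (ii) for each edge, some bag contains both endpoints; (iii) the bags containing any fixed vertex form a subtree. All hold, so the decomposition is valid with width 5 − 1 = 4.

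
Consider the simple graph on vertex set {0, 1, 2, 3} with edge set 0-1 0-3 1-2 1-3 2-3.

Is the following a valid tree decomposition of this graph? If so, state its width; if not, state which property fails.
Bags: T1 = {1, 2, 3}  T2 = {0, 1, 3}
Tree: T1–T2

Checking the three conditions: (i) the bags cover all of {0, 1, 2, 3}; (ii) for each edge, some bag contains both endpoints; (iii) the bags containing any fixed vertex form a subtree. All hold, so the decomposition is valid with width 3 − 1 = 2.

Yes; width 2.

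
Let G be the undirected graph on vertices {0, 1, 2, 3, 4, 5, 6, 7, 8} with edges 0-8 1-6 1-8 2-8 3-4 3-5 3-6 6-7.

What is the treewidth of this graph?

A width-1 tree decomposition is:
Bags: B1 = {1, 8}  B2 = {2, 8}  B3 = {1, 6}  B4 = {3, 6}  B5 = {3, 5}  B6 = {0, 8}  B7 = {6, 7}  B8 = {3, 4}
Tree: B1–B2, B1–B3, B3–B4, B4–B5, B1–B6, B3–B7, B5–B8
Every bag has size at most 2, so the width is 2 − 1 = 1 and tw(G) ≤ 1. G has an edge, so its treewidth is at least 1. Hence tw(G) = 1 exactly.

1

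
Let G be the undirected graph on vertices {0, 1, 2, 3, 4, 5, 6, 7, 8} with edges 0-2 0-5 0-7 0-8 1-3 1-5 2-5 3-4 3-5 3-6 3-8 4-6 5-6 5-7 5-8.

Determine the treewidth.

A width-2 tree decomposition is:
Bags: B1 = {3, 5, 8}  B2 = {0, 5, 8}  B3 = {0, 5, 7}  B4 = {1, 3, 5}  B5 = {0, 2, 5}  B6 = {3, 5, 6}  B7 = {3, 4, 6}
Tree: B1–B2, B2–B3, B1–B4, B2–B5, B4–B6, B6–B7
Each bag holds 3 vertices, so the decomposition has width 2, which upper-bounds the treewidth. For the lower bound, the 3 vertices {3, 4, 6} are pairwise adjacent, and any tree decomposition puts a clique entirely inside one bag — forcing width ≥ 2. Hence tw(G) = 2 exactly.

2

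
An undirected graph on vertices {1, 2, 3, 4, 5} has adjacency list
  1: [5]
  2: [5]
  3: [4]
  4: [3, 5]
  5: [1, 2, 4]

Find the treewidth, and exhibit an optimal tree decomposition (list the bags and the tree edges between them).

Treewidth 1.
One optimal decomposition is:
Bags: B1 = {4, 5}  B2 = {2, 5}  B3 = {1, 5}  B4 = {3, 4}
Tree: B1–B2, B2–B3, B1–B4

Each bag holds 2 vertices, so the decomposition has width 1, which upper-bounds the treewidth. G has an edge, so its treewidth is at least 1. The upper and lower bounds meet at 1, so that is the treewidth.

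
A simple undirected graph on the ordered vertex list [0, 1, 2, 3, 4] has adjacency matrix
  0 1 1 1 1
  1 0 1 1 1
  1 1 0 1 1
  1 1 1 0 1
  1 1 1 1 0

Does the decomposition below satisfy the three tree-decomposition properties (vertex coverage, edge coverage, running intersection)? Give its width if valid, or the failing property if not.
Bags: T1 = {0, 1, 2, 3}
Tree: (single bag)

A tree decomposition must satisfy three properties: every vertex lies in some bag; for every edge, both endpoints lie together in some bag; and for every vertex, the bags containing it form a connected subtree. Here vertex 4 appears in no bag, so the decomposition is invalid.

No — vertex 4 appears in no bag.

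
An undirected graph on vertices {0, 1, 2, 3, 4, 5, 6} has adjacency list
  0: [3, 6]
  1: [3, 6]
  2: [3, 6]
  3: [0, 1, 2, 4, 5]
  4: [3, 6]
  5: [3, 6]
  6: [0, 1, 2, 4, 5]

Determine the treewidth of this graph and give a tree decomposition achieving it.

Treewidth 2.
One such decomposition:
Bags: B1 = {3, 4, 6}  B2 = {3, 5, 6}  B3 = {0, 3, 6}  B4 = {1, 3, 6}  B5 = {2, 3, 6}
Tree: B1–B2, B2–B3, B3–B4, B4–B5

Every bag has size at most 3, so the width is 3 − 1 = 2 and tw(G) ≤ 2. For the lower bound, G contains the cycle 6–4–3–5–6, so G is not a forest; only forests have treewidth ≤ 1, hence tw(G) ≥ 2. Hence tw(G) = 2 exactly.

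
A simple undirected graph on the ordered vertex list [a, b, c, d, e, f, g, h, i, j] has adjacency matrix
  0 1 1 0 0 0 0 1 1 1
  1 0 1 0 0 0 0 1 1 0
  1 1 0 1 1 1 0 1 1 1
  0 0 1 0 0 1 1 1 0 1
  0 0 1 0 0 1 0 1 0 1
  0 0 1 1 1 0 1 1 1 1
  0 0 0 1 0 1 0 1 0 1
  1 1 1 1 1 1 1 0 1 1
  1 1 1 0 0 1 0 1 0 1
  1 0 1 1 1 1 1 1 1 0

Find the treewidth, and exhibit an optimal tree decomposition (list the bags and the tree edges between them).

Every bag has size at most 5, so the width is 5 − 1 = 4 and tw(G) ≤ 4. On the other hand G contains the 5-clique {d, f, g, h, j}. A clique must lie in a single bag of any decomposition, so no decomposition can have width below 4. Hence tw(G) = 4 exactly.

Treewidth 4.
One such decomposition:
Bags: B1 = {c, d, f, h, j}  B2 = {d, f, g, h, j}  B3 = {c, f, h, i, j}  B4 = {a, c, h, i, j}  B5 = {c, e, f, h, j}  B6 = {a, b, c, h, i}
Tree: B1–B2, B1–B3, B3–B4, B1–B5, B4–B6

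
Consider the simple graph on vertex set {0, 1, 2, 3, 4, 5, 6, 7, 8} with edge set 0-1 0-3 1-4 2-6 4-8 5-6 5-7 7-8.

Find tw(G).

A width-1 tree decomposition is:
Bags: B1 = {2, 6}  B2 = {5, 6}  B3 = {5, 7}  B4 = {7, 8}  B5 = {4, 8}  B6 = {1, 4}  B7 = {0, 1}  B8 = {0, 3}
Tree: B1–B2, B2–B3, B3–B4, B4–B5, B5–B6, B6–B7, B7–B8
Each bag holds 2 vertices, so the decomposition has width 1, which upper-bounds the treewidth. Since G has at least one edge (e.g. 2–6), it is not an edgeless graph, so tw(G) ≥ 1. Therefore the treewidth is 1.

1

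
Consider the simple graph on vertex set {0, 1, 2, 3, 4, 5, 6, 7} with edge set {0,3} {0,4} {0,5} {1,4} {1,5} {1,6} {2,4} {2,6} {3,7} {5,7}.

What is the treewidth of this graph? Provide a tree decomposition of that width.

Treewidth 2.
Bags: B1 = {3, 5, 7}  B2 = {0, 3, 5}  B3 = {0, 1, 5}  B4 = {0, 1, 4}  B5 = {1, 4, 6}  B6 = {2, 4, 6}
Tree: B1–B2, B2–B3, B3–B4, B4–B5, B5–B6

The largest bag has 3 vertices, giving width 2; this decomposition certifies tw(G) ≤ 2. Since 7–3–0–5–7 is a cycle in G, G is not acyclic. Forests are exactly the graphs of treewidth ≤ 1, so tw(G) ≥ 2. Therefore the treewidth is 2.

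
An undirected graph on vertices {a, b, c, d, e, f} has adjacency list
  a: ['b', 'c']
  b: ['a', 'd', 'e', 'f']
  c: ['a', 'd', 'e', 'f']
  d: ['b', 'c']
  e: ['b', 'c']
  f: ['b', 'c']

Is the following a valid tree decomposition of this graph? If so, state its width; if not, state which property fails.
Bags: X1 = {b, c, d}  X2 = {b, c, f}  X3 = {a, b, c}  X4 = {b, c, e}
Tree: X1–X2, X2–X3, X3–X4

Yes; width 2.

Vertex coverage: the bags together contain {a, b, c, d, e, f}, the full vertex set. Edge coverage: each edge of G has both endpoints in at least one bag. Running intersection: for every vertex, the bags containing it form a connected subtree. All three properties hold, so this is a valid tree decomposition of width max|bag| − 1 = 2, and hence tw(G) ≤ 2.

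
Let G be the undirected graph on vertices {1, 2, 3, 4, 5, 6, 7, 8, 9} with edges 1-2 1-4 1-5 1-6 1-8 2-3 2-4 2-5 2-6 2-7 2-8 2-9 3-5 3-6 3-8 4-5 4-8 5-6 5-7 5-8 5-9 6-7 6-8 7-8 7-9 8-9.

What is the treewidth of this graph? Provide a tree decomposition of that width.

Each bag holds 5 vertices, so the decomposition has width 4, which upper-bounds the treewidth. Conversely, {2, 5, 7, 8, 9} is a clique of size 5, and the vertices of any clique must share a bag in every tree decomposition; so some bag has ≥ 5 vertices and tw(G) ≥ 4. Therefore the treewidth is 4.

Treewidth 4.
One such decomposition:
Bags: B1 = {2, 5, 6, 7, 8}  B2 = {1, 2, 5, 6, 8}  B3 = {1, 2, 4, 5, 8}  B4 = {2, 5, 7, 8, 9}  B5 = {2, 3, 5, 6, 8}
Tree: B1–B2, B2–B3, B1–B4, B1–B5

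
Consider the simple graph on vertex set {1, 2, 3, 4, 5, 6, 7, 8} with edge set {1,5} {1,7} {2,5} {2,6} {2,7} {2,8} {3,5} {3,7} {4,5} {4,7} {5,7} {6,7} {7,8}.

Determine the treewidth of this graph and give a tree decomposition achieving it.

Each bag holds 3 vertices, so the decomposition has width 2, which upper-bounds the treewidth. On the other hand G contains the 3-clique {2, 7, 8}. A clique must lie in a single bag of any decomposition, so no decomposition can have width below 2. Combining the bounds, tw(G) = 2.

Treewidth 2.
One such decomposition:
Bags: B1 = {2, 5, 7}  B2 = {2, 7, 8}  B3 = {1, 5, 7}  B4 = {3, 5, 7}  B5 = {4, 5, 7}  B6 = {2, 6, 7}
Tree: B1–B2, B1–B3, B3–B4, B4–B5, B1–B6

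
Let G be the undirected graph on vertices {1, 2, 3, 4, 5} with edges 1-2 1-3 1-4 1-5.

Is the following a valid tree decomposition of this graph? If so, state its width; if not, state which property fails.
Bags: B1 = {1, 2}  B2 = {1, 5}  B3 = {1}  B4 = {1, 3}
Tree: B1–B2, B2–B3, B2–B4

No — vertex 4 appears in no bag.

A tree decomposition must satisfy three properties: every vertex lies in some bag; for every edge, both endpoints lie together in some bag; and for every vertex, the bags containing it form a connected subtree. Here vertex 4 appears in no bag, so the decomposition is invalid.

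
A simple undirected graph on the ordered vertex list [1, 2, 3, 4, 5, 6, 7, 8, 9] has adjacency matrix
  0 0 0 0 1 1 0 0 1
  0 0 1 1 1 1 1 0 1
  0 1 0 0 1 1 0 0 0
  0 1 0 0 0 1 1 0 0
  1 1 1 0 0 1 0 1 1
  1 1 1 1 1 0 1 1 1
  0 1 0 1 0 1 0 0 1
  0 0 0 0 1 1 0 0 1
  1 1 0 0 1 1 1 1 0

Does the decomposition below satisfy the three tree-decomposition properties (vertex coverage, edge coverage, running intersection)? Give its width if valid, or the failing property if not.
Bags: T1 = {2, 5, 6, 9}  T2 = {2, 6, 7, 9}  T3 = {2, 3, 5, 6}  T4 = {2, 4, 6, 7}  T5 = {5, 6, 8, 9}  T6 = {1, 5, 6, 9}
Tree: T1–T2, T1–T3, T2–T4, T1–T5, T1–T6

Checking the three conditions: (i) the bags cover all of {1, 2, 3, 4, 5, 6, 7, 8, 9}; (ii) for each edge, some bag contains both endpoints; (iii) the bags containing any fixed vertex form a subtree. All hold, so the decomposition is valid with width 4 − 1 = 3.

Yes; width 3.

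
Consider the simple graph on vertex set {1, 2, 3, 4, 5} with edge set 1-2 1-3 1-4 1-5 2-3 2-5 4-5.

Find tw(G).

A width-2 tree decomposition is:
Bags: B1 = {1, 2, 3}  B2 = {1, 2, 5}  B3 = {1, 4, 5}
Tree: B1–B2, B2–B3
Each bag holds 3 vertices, so the decomposition has width 2, which upper-bounds the treewidth. On the other hand G contains the 3-clique {1, 2, 3}. A clique must lie in a single bag of any decomposition, so no decomposition can have width below 2. Combining the bounds, tw(G) = 2.

2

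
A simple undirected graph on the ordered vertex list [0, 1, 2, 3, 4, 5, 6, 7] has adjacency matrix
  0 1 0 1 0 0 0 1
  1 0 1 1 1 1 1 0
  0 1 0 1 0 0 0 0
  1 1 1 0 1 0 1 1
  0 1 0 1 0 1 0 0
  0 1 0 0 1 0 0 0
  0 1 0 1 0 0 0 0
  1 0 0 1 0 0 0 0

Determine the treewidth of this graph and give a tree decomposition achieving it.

Treewidth 2.
One optimal decomposition is:
Bags: B1 = {0, 3, 7}  B2 = {0, 1, 3}  B3 = {1, 3, 6}  B4 = {1, 3, 4}  B5 = {1, 4, 5}  B6 = {1, 2, 3}
Tree: B1–B2, B2–B3, B2–B4, B4–B5, B2–B6

Every bag has size at most 3, so the width is 3 − 1 = 2 and tw(G) ≤ 2. Conversely, {0, 1, 3} is a clique of size 3, and the vertices of any clique must share a bag in every tree decomposition; so some bag has ≥ 3 vertices and tw(G) ≥ 2. Therefore the treewidth is 2.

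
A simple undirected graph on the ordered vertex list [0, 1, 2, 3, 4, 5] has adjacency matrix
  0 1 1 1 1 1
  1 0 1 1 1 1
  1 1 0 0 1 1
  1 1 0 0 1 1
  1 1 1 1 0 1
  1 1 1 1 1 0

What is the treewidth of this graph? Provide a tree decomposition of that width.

Treewidth 4.
Bags: B1 = {0, 1, 3, 4, 5}  B2 = {0, 1, 2, 4, 5}
Tree: B1–B2

Each bag holds 5 vertices, so the decomposition has width 4, which upper-bounds the treewidth. For the lower bound, the 5 vertices {0, 1, 2, 4, 5} are pairwise adjacent, and any tree decomposition puts a clique entirely inside one bag — forcing width ≥ 4. Hence tw(G) = 4 exactly.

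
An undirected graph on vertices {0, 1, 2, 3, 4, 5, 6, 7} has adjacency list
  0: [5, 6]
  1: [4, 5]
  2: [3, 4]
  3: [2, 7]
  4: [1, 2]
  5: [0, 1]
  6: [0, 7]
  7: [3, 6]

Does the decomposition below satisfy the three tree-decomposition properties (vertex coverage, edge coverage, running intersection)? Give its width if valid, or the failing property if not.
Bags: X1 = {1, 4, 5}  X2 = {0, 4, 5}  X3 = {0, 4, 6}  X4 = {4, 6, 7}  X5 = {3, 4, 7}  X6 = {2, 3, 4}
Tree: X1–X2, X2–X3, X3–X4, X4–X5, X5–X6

Every vertex of G appears in some bag (union = {0, 1, 2, 3, 4, 5, 6, 7}); every edge is covered by a bag; and for each vertex v the set of bags containing v is connected in the bag tree. The decomposition is therefore valid. The largest bag has 3 vertices, so the width is 2.

Yes; width 2.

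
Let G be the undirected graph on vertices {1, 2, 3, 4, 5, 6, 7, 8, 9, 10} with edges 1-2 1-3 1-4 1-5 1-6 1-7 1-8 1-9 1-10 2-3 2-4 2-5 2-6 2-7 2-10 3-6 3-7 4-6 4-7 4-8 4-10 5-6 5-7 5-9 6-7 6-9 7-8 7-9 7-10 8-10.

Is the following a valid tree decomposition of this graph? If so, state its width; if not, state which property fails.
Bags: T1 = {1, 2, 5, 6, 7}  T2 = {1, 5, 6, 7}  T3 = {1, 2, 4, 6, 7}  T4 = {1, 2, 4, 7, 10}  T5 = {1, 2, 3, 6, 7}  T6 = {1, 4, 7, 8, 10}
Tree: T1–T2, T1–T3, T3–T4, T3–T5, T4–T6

A tree decomposition must satisfy three properties: every vertex lies in some bag; for every edge, both endpoints lie together in some bag; and for every vertex, the bags containing it form a connected subtree. Here vertex 9 appears in no bag, so the decomposition is invalid.

No — vertex 9 appears in no bag.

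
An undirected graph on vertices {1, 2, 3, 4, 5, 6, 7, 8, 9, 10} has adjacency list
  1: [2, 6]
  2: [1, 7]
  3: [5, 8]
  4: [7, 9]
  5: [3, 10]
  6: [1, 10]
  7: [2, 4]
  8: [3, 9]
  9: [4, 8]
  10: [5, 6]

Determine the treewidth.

A width-2 tree decomposition is:
Bags: B1 = {2, 4, 7}  B2 = {2, 4, 9}  B3 = {2, 8, 9}  B4 = {2, 3, 8}  B5 = {2, 3, 5}  B6 = {2, 5, 10}  B7 = {2, 6, 10}  B8 = {1, 2, 6}
Tree: B1–B2, B2–B3, B3–B4, B4–B5, B5–B6, B6–B7, B7–B8
Every bag has size at most 3, so the width is 3 − 1 = 2 and tw(G) ≤ 2. The edges 2–7–4–9–8–3–5–10–6–1–2 form a cycle, so G is not a tree and its treewidth is at least 2. The upper and lower bounds meet at 2, so that is the treewidth.

2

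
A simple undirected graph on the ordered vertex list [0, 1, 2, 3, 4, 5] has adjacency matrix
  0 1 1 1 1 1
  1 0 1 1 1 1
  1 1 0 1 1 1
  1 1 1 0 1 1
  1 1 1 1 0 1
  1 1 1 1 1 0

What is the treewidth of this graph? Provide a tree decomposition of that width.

A single bag containing all 6 vertices is trivially a valid decomposition of width 5. For the lower bound, the 6 vertices {0, 1, 2, 3, 4, 5} are pairwise adjacent, and any tree decomposition puts a clique entirely inside one bag — forcing width ≥ 5. Therefore the treewidth is 5.

Treewidth 5.
One optimal decomposition is:
Bags: B1 = {0, 1, 2, 3, 4, 5}
Tree: (single bag)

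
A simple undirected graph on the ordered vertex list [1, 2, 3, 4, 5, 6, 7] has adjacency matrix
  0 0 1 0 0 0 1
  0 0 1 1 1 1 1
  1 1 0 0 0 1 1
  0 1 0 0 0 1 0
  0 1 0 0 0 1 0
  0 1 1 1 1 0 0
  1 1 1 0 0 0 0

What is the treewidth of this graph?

A width-2 tree decomposition is:
Bags: B1 = {2, 3, 6}  B2 = {2, 3, 7}  B3 = {2, 4, 6}  B4 = {1, 3, 7}  B5 = {2, 5, 6}
Tree: B1–B2, B1–B3, B2–B4, B3–B5
Every bag has size at most 3, so the width is 3 − 1 = 2 and tw(G) ≤ 2. On the other hand G contains the 3-clique {1, 3, 7}. A clique must lie in a single bag of any decomposition, so no decomposition can have width below 2. Hence tw(G) = 2 exactly.

2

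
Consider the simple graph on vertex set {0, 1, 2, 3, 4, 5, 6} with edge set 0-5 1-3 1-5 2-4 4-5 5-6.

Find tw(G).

1

A width-1 tree decomposition is:
Bags: B1 = {4, 5}  B2 = {5, 6}  B3 = {2, 4}  B4 = {1, 5}  B5 = {1, 3}  B6 = {0, 5}
Tree: B1–B2, B1–B3, B1–B4, B4–B5, B2–B6
Each bag holds 2 vertices, so the decomposition has width 1, which upper-bounds the treewidth. Since G has at least one edge (e.g. 5–4), it is not an edgeless graph, so tw(G) ≥ 1. Therefore the treewidth is 1.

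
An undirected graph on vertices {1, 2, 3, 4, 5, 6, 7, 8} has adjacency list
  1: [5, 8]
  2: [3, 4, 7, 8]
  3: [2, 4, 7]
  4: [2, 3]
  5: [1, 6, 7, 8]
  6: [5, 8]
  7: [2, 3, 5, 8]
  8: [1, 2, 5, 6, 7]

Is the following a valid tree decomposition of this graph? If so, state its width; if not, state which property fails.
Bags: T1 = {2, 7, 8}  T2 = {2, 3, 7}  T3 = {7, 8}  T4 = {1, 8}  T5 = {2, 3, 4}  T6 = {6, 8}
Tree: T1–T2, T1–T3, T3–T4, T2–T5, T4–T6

A tree decomposition must satisfy three properties: every vertex lies in some bag; for every edge, both endpoints lie together in some bag; and for every vertex, the bags containing it form a connected subtree. Here vertex 5 appears in no bag, so the decomposition is invalid.

No — vertex 5 appears in no bag.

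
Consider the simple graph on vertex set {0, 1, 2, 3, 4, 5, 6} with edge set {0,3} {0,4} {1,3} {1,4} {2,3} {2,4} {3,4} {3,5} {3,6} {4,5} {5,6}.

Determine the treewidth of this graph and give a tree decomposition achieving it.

Treewidth 2.
One optimal decomposition is:
Bags: B1 = {3, 5, 6}  B2 = {3, 4, 5}  B3 = {1, 3, 4}  B4 = {2, 3, 4}  B5 = {0, 3, 4}
Tree: B1–B2, B2–B3, B2–B4, B2–B5

Each bag holds 3 vertices, so the decomposition has width 2, which upper-bounds the treewidth. For the lower bound, the 3 vertices {0, 3, 4} are pairwise adjacent, and any tree decomposition puts a clique entirely inside one bag — forcing width ≥ 2. Combining the bounds, tw(G) = 2.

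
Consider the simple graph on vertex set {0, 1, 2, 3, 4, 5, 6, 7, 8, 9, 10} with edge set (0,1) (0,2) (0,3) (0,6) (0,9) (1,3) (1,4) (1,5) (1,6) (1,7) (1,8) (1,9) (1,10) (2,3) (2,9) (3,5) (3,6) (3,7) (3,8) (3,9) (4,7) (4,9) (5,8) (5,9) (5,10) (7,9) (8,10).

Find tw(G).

3

A width-3 tree decomposition is:
Bags: B1 = {1, 3, 5, 9}  B2 = {0, 1, 3, 9}  B3 = {0, 2, 3, 9}  B4 = {1, 3, 7, 9}  B5 = {1, 3, 5, 8}  B6 = {1, 4, 7, 9}  B7 = {0, 1, 3, 6}  B8 = {1, 5, 8, 10}
Tree: B1–B2, B2–B3, B1–B4, B1–B5, B4–B6, B2–B7, B5–B8
Each bag holds 4 vertices, so the decomposition has width 3, which upper-bounds the treewidth. Conversely, {1, 5, 8, 10} is a clique of size 4, and the vertices of any clique must share a bag in every tree decomposition; so some bag has ≥ 4 vertices and tw(G) ≥ 3. Hence tw(G) = 3 exactly.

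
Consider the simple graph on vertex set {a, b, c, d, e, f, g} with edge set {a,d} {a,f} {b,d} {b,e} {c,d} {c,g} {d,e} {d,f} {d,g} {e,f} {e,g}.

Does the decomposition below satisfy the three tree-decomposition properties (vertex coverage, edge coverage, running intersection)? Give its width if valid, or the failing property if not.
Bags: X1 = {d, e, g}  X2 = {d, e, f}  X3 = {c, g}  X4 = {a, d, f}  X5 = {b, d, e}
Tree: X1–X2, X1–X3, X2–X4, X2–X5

A tree decomposition must satisfy three properties: every vertex lies in some bag; for every edge, both endpoints lie together in some bag; and for every vertex, the bags containing it form a connected subtree. Here edge (d,c) lies in no bag, so the decomposition is invalid.

No — edge (d,c) lies in no bag.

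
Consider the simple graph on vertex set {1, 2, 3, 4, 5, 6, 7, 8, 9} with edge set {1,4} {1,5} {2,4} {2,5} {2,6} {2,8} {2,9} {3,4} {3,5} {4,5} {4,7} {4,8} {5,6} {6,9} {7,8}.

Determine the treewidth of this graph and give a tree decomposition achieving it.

Each bag holds 3 vertices, so the decomposition has width 2, which upper-bounds the treewidth. Conversely, {2, 6, 9} is a clique of size 3, and the vertices of any clique must share a bag in every tree decomposition; so some bag has ≥ 3 vertices and tw(G) ≥ 2. Combining the bounds, tw(G) = 2.

Treewidth 2.
Bags: B1 = {4, 7, 8}  B2 = {2, 4, 8}  B3 = {2, 4, 5}  B4 = {2, 5, 6}  B5 = {2, 6, 9}  B6 = {3, 4, 5}  B7 = {1, 4, 5}
Tree: B1–B2, B2–B3, B3–B4, B4–B5, B3–B6, B6–B7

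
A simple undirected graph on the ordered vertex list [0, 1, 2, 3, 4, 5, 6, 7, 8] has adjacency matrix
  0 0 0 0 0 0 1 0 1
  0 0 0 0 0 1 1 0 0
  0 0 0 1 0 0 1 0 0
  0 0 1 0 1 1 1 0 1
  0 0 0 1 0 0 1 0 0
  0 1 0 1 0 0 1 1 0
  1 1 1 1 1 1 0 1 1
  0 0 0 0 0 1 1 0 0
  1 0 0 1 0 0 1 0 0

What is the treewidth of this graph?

A width-2 tree decomposition is:
Bags: B1 = {3, 4, 6}  B2 = {3, 5, 6}  B3 = {5, 6, 7}  B4 = {2, 3, 6}  B5 = {3, 6, 8}  B6 = {0, 6, 8}  B7 = {1, 5, 6}
Tree: B1–B2, B2–B3, B1–B4, B2–B5, B5–B6, B2–B7
Every bag has size at most 3, so the width is 3 − 1 = 2 and tw(G) ≤ 2. On the other hand G contains the 3-clique {0, 6, 8}. A clique must lie in a single bag of any decomposition, so no decomposition can have width below 2. The upper and lower bounds meet at 2, so that is the treewidth.

2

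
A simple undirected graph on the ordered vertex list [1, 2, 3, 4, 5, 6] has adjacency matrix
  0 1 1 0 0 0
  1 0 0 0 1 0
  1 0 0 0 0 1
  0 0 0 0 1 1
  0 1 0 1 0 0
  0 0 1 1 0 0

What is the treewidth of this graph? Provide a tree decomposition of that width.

Treewidth 2.
Bags: B1 = {3, 4, 6}  B2 = {3, 4, 5}  B3 = {2, 3, 5}  B4 = {1, 2, 3}
Tree: B1–B2, B2–B3, B3–B4

The largest bag has 3 vertices, giving width 2; this decomposition certifies tw(G) ≤ 2. Since 3–6–4–5–2–1–3 is a cycle in G, G is not acyclic. Forests are exactly the graphs of treewidth ≤ 1, so tw(G) ≥ 2. Combining the bounds, tw(G) = 2.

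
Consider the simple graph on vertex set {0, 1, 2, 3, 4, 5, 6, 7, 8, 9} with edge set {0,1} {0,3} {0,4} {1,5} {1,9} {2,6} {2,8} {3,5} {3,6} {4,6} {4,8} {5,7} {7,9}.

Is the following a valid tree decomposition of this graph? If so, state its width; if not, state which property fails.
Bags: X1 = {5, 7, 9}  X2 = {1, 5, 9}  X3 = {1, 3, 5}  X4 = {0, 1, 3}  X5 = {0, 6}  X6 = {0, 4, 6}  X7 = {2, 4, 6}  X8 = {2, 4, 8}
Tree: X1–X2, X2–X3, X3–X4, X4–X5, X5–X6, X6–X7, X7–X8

No — edge (3,6) lies in no bag.

A tree decomposition must satisfy three properties: every vertex lies in some bag; for every edge, both endpoints lie together in some bag; and for every vertex, the bags containing it form a connected subtree. Here edge (3,6) lies in no bag, so the decomposition is invalid.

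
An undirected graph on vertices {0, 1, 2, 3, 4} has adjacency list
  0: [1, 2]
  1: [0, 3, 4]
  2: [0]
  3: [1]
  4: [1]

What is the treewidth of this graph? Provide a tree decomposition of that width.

Treewidth 1.
One optimal decomposition is:
Bags: B1 = {1, 3}  B2 = {0, 1}  B3 = {1, 4}  B4 = {0, 2}
Tree: B1–B2, B1–B3, B2–B4

The largest bag has 2 vertices, giving width 1; this decomposition certifies tw(G) ≤ 1. Any graph with an edge has treewidth ≥ 1, and G has the edge 3–1. Combining the bounds, tw(G) = 1.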